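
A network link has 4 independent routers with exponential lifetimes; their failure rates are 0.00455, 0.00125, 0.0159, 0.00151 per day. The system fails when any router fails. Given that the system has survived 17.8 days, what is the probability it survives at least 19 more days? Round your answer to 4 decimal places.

0.6434

Time to first failure ~ Exp(Σλ) with Σλ = 0.02321.
By memorylessness, P(T > 17.8+19 | T > 17.8) = P(T > 19) = e^(−0.02321·19) ≈ 0.6434.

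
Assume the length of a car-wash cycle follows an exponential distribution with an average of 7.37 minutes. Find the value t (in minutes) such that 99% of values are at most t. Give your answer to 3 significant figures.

The rate is λ = 1/7.37 = 0.135685 per minute.
Set 1 − e^(−λt) = 0.99, so t = −ln(0.01)/λ = 4.6052/0.135685 ≈ 33.9401 minutes.

33.9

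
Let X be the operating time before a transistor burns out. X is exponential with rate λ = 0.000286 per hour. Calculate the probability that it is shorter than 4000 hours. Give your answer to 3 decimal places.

P(X ≤ 4000) = 1 − e^(−λ·4000) = 1 − e^(−1.144) ≈ 0.681.

0.681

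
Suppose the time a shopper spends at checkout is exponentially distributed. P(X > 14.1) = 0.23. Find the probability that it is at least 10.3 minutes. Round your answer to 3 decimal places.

e^(−λ·14.1) = 0.23 ⇒ λ = −ln(0.23)/14.1 = 0.104232.
P(X > 10.3) = e^(−0.104232·10.3) = e^(−1.0736) ≈ 0.342.

0.342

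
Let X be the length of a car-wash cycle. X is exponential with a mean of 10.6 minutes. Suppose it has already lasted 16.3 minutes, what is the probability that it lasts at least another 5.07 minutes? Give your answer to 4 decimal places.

0.6198

The rate is λ = 1/10.6 = 0.0943396 per minute.
P(X > s+t | X > s) = e^(−λ(s+t))/e^(−λs) = e^(−λt), independent of s = 16.3.
P(X > 5.07) = e^(−0.4783) ≈ 0.6198.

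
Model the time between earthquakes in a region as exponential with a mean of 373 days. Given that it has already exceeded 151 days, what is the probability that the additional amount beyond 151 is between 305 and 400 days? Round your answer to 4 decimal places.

0.0993

The rate is λ = 1/373 = 0.00268097 per day.
Memoryless: the residual past 151 is again Exp(λ).
P(305 < residual < 400) = e^(−λ·305) − e^(−λ·400) = 0.44145 − 0.34219 ≈ 0.0993.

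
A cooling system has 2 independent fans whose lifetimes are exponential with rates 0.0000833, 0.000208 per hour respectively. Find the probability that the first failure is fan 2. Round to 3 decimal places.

0.714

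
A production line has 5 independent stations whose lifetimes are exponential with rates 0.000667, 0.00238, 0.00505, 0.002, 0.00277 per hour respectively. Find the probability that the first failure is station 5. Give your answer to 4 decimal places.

0.2153

The time to first failure is exponential with rate Σλ = 0.000667 + 0.00238 + 0.00505 + 0.002 + 0.00277 = 0.012867.
P(station 5 first) = λ_5/Σλ = 0.00277/0.012867 ≈ 0.2153.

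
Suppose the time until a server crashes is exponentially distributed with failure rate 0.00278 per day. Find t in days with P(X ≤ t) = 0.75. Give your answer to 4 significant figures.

Set 1 − e^(−λt) = 0.75, so t = −ln(0.25)/λ = 1.3863/0.00278 ≈ 498.667 days.

498.7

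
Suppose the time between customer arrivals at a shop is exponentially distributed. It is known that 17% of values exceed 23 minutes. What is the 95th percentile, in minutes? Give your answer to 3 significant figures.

38.9

e^(−λ·23) = 0.17 ⇒ λ = −ln(0.17)/23 = 0.0770416.
95th percentile: 1 − e^(−λt) = 0.95, t = −ln(0.05)/λ = 38.8846 minutes.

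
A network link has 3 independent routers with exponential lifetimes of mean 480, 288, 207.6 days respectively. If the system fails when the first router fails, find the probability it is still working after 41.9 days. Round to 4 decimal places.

0.6475

The first failure time is exponential with rate Σλ_i = 1/480 + 1/288 + 1/207.6 = 0.0103725 per day.
P(min > 41.9) = e^(−0.0103725·41.9) = e^(−0.43461) ≈ 0.6475.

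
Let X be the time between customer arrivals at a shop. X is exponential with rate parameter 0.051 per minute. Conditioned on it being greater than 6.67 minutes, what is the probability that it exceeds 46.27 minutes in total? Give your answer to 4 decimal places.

0.1327

By the memoryless property, P(X > 6.67+39.6 | X > 6.67) = P(X > 39.6).
P(X > 39.6) = e^(−2.0196) ≈ 0.1327.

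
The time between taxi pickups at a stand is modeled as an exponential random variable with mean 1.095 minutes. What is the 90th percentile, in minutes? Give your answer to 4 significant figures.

The rate is λ = 1/1.095 = 0.913242 per minute.
Set 1 − e^(−λt) = 0.9, so t = −ln(0.1)/λ = 2.3026/0.913242 ≈ 2.52133 minutes.

2.521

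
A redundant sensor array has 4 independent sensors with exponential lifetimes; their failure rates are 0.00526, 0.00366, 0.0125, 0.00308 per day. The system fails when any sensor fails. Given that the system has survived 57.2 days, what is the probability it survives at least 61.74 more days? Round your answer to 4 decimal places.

0.2203

Time to first failure ~ Exp(Σλ) with Σλ = 0.0245.
By memorylessness, P(T > 57.2+61.74 | T > 57.2) = P(T > 61.74) = e^(−0.0245·61.74) ≈ 0.2203.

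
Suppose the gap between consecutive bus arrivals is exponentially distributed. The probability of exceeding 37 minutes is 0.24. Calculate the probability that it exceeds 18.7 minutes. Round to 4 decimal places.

e^(−λ·37) = 0.24 ⇒ λ = −ln(0.24)/37 = 0.0385707.
P(X > 18.7) = e^(−0.0385707·18.7) = e^(−0.72127) ≈ 0.4861.

0.4861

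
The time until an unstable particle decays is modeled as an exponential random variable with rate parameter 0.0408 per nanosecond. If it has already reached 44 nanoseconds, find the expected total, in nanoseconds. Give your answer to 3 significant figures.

By memorylessness, E[X | X > 44] = 44 + 1/λ = 44 + 24.5098 = 68.5098 nanoseconds.

68.5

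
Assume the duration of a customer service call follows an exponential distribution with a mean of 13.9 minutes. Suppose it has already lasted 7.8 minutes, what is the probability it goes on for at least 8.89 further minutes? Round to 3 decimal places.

0.528

The rate is λ = 1/13.9 = 0.0719424 per minute.
P(X > s+t | X > s) = e^(−λ(s+t))/e^(−λs) = e^(−λt), independent of s = 7.8.
P(X > 8.89) = e^(−0.63957) ≈ 0.528.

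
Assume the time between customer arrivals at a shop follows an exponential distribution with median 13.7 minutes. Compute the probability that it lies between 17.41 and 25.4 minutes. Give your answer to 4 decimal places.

For an exponential, median = ln(2)/λ, so λ = ln 2 / 13.7 = 0.0505947 per minute.
P(17.41 < X < 25.4) = e^(−λ·17.41) − e^(−λ·25.4) = 0.41443 − 0.27662 ≈ 0.1378.

0.1378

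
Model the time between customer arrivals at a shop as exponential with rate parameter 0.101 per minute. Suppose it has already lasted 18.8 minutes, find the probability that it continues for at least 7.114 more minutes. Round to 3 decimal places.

The exponential is memoryless, so the remaining time is again Exp(λ): the condition X > 18.8 is irrelevant.
P(X > 7.114) = e^(−0.71851) ≈ 0.487.

0.487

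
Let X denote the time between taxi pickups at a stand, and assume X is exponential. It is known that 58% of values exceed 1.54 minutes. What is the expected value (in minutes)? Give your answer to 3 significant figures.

e^(−λ·1.54) = 0.58 ⇒ λ = −ln(0.58)/1.54 = 0.353719.
Mean = 1/λ = 2.8271 minutes.

2.83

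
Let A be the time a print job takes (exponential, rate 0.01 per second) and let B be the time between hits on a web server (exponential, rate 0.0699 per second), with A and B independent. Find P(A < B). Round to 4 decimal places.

λ_1 = 0.01, λ_2 = 0.0699.
For independent exponentials, P(A < B) = λ_1/(λ_1+λ_2) = 0.01/0.0799 ≈ 0.1252.

0.1252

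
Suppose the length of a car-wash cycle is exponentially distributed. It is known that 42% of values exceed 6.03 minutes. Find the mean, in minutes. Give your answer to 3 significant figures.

e^(−λ·6.03) = 0.42 ⇒ λ = −ln(0.42)/6.03 = 0.143864.
Mean = 1/λ = 6.951 minutes.

6.95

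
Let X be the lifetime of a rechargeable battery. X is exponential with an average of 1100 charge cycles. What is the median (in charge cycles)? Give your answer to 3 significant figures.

The rate is λ = 1/1100 = 0.000909091 per charge cycle.
Set 1 − e^(−λt) = 0.5, so t = −ln(0.5)/λ = 0.69315/0.000909091 ≈ 762.462 charge cycles.

762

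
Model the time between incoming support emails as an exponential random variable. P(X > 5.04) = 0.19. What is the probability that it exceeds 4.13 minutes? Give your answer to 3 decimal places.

e^(−λ·5.04) = 0.19 ⇒ λ = −ln(0.19)/5.04 = 0.32951.
P(X > 4.13) = e^(−0.32951·4.13) = e^(−1.3609) ≈ 0.256.

0.256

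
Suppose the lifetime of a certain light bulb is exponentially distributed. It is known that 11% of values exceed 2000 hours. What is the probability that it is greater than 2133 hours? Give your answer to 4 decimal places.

0.0950

e^(−λ·2000) = 0.11 ⇒ λ = −ln(0.11)/2000 = 0.00110364.
P(X > 2133) = e^(−0.00110364·2133) = e^(−2.3541) ≈ 0.0950.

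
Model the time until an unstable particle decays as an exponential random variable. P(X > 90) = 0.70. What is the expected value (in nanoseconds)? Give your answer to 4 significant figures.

e^(−λ·90) = 0.70 ⇒ λ = −ln(0.70)/90 = 0.00396305.
Mean = 1/λ = 252.331 nanoseconds.

252.3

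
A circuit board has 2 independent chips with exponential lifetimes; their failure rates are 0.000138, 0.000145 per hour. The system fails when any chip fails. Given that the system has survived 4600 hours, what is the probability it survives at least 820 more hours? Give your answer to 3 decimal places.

0.793

Time to first failure ~ Exp(Σλ) with Σλ = 0.000283.
By memorylessness, P(T > 4600+820 | T > 4600) = P(T > 820) = e^(−0.000283·820) ≈ 0.793.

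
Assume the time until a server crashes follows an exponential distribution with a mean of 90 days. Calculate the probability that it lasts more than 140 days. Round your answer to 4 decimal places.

The rate is λ = 1/90 = 0.0111111 per day.
P(X > 140) = e^(−λ·140) = e^(−1.5556) ≈ 0.2111.

0.2111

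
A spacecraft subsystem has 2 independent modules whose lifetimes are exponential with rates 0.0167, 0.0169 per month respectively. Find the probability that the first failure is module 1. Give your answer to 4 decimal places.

The time to first failure is exponential with rate Σλ = 0.0167 + 0.0169 = 0.0336.
P(module 1 first) = λ_1/Σλ = 0.0167/0.0336 ≈ 0.4970.

0.4970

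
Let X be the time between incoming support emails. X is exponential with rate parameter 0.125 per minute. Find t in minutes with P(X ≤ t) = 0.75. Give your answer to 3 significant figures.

Set 1 − e^(−λt) = 0.75, so t = −ln(0.25)/λ = 1.3863/0.125 ≈ 11.0904 minutes.

11.1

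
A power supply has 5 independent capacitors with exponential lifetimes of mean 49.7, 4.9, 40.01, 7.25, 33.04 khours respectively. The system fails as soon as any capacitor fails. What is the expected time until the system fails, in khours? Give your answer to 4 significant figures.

2.396

The first failure time is exponential with rate Σλ_i = 1/49.7 + 1/4.9 + 1/40.01 + 1/7.25 + 1/33.04 = 0.417393 per khour.
E[min] = 1/Σλ = 1/0.417393 = 2.39582 khours.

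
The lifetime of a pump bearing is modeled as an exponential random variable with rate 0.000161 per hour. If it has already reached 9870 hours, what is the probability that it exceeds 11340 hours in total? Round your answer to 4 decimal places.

0.7893

By the memoryless property, P(X > 9870+1470 | X > 9870) = P(X > 1470).
P(X > 1470) = e^(−0.23667) ≈ 0.7893.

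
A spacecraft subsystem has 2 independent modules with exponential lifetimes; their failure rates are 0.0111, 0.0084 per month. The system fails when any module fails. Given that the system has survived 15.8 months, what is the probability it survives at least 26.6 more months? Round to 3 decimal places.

0.595

Time to first failure ~ Exp(Σλ) with Σλ = 0.0195.
By memorylessness, P(T > 15.8+26.6 | T > 15.8) = P(T > 26.6) = e^(−0.0195·26.6) ≈ 0.595.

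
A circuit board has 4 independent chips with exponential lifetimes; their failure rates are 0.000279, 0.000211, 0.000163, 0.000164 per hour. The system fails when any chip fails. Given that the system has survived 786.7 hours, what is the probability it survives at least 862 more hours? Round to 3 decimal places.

0.494

Time to first failure ~ Exp(Σλ) with Σλ = 0.000817.
By memorylessness, P(T > 786.7+862 | T > 786.7) = P(T > 862) = e^(−0.000817·862) ≈ 0.494.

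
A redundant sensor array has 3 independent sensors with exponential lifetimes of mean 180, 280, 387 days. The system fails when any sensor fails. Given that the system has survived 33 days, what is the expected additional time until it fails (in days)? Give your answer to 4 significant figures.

First-failure rate Σλ = 1/180 + 1/280 + 1/387 = 0.011711.
By memorylessness the expected residual is 1/Σλ = 85.3901 days, regardless of the 33 already elapsed.

85.39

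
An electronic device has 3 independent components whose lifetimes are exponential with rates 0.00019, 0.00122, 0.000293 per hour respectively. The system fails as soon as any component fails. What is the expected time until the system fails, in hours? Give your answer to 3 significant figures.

587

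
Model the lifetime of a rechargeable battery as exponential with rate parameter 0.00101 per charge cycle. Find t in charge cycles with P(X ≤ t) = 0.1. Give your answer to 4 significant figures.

Set 1 − e^(−λt) = 0.1, so t = −ln(0.9)/λ = 0.10536/0.00101 ≈ 104.317 charge cycles.

104.3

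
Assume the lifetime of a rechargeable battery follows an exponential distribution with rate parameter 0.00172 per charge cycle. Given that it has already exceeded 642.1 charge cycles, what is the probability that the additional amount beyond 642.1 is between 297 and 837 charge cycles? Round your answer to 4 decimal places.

0.3630

Memoryless: the residual past 642.1 is again Exp(λ).
P(297 < residual < 837) = e^(−λ·297) − e^(−λ·837) = 0.59999 − 0.23701 ≈ 0.3630.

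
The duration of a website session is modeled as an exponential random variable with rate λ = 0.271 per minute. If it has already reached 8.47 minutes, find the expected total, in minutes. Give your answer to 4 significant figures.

12.16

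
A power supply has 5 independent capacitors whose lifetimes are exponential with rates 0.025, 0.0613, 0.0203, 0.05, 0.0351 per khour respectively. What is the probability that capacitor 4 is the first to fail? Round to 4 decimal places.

0.2608

The time to first failure is exponential with rate Σλ = 0.025 + 0.0613 + 0.0203 + 0.05 + 0.0351 = 0.1917.
P(capacitor 4 first) = λ_4/Σλ = 0.05/0.1917 ≈ 0.2608.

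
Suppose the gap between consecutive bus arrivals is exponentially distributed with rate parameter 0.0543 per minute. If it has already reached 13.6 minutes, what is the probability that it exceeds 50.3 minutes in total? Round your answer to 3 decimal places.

By the memoryless property, P(X > 13.6+36.7 | X > 13.6) = P(X > 36.7).
P(X > 36.7) = e^(−1.9928) ≈ 0.136.

0.136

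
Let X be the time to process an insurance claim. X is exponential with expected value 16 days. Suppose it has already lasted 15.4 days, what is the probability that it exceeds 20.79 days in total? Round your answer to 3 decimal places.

0.714

The rate is λ = 1/16 = 0.0625 per day.
The exponential is memoryless, so the remaining time is again Exp(λ): the condition X > 15.4 is irrelevant.
P(X > 5.39) = e^(−0.33687) ≈ 0.714.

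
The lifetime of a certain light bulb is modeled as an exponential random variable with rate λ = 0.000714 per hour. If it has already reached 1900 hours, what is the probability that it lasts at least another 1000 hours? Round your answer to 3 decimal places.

0.490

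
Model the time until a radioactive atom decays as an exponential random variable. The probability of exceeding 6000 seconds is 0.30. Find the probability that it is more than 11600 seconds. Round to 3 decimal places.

e^(−λ·6000) = 0.30 ⇒ λ = −ln(0.30)/6000 = 0.000200662.
P(X > 11600) = e^(−0.000200662·11600) = e^(−2.3277) ≈ 0.098.

0.098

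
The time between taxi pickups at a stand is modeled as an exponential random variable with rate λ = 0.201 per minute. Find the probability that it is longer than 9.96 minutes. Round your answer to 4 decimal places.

0.1351

P(X > 9.96) = e^(−λ·9.96) = e^(−2.002) ≈ 0.1351.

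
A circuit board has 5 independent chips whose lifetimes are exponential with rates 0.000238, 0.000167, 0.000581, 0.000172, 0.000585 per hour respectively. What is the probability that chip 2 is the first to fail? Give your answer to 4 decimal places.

0.0958

The time to first failure is exponential with rate Σλ = 0.000238 + 0.000167 + 0.000581 + 0.000172 + 0.000585 = 0.001743.
P(chip 2 first) = λ_2/Σλ = 0.000167/0.001743 ≈ 0.0958.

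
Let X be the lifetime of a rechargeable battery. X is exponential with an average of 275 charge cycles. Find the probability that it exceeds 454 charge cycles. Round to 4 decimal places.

The rate is λ = 1/275 = 0.00363636 per charge cycle.
P(X > 454) = e^(−λ·454) = e^(−1.6509) ≈ 0.1919.

0.1919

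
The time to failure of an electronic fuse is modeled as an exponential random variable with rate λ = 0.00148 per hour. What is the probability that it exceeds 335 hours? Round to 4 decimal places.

P(X > 335) = e^(−λ·335) = e^(−0.4958) ≈ 0.6091.

0.6091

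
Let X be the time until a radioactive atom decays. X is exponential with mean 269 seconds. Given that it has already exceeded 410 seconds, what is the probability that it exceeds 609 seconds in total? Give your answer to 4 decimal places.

0.4772

The rate is λ = 1/269 = 0.00371747 per second.
The exponential is memoryless, so the remaining time is again Exp(λ): the condition X > 410 is irrelevant.
P(X > 199) = e^(−0.73978) ≈ 0.4772.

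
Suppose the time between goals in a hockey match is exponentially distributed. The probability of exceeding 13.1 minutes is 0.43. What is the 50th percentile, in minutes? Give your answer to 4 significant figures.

e^(−λ·13.1) = 0.43 ⇒ λ = −ln(0.43)/13.1 = 0.0644252.
50th percentile: 1 − e^(−λt) = 0.5, t = −ln(0.5)/λ = 10.7589 minutes.

10.76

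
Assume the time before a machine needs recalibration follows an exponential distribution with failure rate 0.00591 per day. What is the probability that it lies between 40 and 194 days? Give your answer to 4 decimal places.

0.4717

P(40 < X < 194) = e^(−λ·40) − e^(−λ·194) = 0.78946 − 0.31773 ≈ 0.4717.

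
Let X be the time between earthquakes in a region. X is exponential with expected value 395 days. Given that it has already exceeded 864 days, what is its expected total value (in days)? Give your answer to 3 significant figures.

1260

The rate is λ = 1/395 = 0.00253165 per day.
By memorylessness, E[X | X > 864] = 864 + 1/λ = 864 + 395 = 1259 days.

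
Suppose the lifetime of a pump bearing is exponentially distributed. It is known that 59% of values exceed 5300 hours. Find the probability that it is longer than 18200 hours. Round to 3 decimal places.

e^(−λ·5300) = 0.59 ⇒ λ = −ln(0.59)/5300 = 0.0000995533.
P(X > 18200) = e^(−0.0000995533·18200) = e^(−1.8119) ≈ 0.163.

0.163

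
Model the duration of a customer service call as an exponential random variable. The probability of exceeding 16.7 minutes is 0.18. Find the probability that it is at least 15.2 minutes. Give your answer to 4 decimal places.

e^(−λ·16.7) = 0.18 ⇒ λ = −ln(0.18)/16.7 = 0.102683.
P(X > 15.2) = e^(−0.102683·15.2) = e^(−1.5608) ≈ 0.2100.

0.2100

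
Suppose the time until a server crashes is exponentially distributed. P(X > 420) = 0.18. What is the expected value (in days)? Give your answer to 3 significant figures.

e^(−λ·420) = 0.18 ⇒ λ = −ln(0.18)/420 = 0.00408285.
Mean = 1/λ = 244.927 days.

245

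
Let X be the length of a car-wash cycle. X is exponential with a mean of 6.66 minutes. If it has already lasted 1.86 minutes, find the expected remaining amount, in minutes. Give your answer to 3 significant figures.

The rate is λ = 1/6.66 = 0.15015 per minute.
By memorylessness, the remaining amount past any threshold is again Exp(λ) with mean 1/λ = 6.66 minutes.

6.66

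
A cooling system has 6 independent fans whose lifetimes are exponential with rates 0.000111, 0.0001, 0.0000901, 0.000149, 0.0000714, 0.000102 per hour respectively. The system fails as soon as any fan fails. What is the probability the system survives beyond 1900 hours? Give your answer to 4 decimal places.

0.3059

The time to first failure is exponential with rate Σλ = 0.000111 + 0.0001 + 0.0000901 + 0.000149 + 0.0000714 + 0.000102 = 0.0006235.
P(min > 1900) = e^(−0.0006235·1900) = e^(−1.1846) ≈ 0.3059.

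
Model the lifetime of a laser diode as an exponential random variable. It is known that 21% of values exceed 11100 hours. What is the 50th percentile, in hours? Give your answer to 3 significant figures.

4930

e^(−λ·11100) = 0.21 ⇒ λ = −ln(0.21)/11100 = 0.000140599.
50th percentile: 1 − e^(−λt) = 0.5, t = −ln(0.5)/λ = 4929.96 hours.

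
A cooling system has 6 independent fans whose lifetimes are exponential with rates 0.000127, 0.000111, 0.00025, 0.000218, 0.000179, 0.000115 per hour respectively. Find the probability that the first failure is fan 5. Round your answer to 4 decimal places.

0.1790

The time to first failure is exponential with rate Σλ = 0.000127 + 0.000111 + 0.00025 + 0.000218 + 0.000179 + 0.000115 = 0.001.
P(fan 5 first) = λ_5/Σλ = 0.000179/0.001 ≈ 0.1790.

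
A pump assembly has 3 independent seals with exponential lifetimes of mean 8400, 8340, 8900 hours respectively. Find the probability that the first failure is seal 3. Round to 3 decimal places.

Rates: λ_i = 1/mean_i → 0.000119048, 0.000119904, 0.00011236; Σλ = 0.000351311.
P(seal 3 first) = λ_3/Σλ = 0.00011236/0.000351311 ≈ 0.320.

0.320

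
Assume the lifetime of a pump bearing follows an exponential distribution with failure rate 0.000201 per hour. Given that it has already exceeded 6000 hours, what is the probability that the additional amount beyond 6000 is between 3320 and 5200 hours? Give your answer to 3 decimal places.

Memoryless: the residual past 6000 is again Exp(λ).
P(3320 < residual < 5200) = e^(−λ·3320) − e^(−λ·5200) = 0.51308 − 0.35162 ≈ 0.161.

0.161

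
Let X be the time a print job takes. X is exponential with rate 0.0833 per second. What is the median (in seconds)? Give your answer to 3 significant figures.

8.32

Set 1 − e^(−λt) = 0.5, so t = −ln(0.5)/λ = 0.69315/0.0833 ≈ 8.32109 seconds.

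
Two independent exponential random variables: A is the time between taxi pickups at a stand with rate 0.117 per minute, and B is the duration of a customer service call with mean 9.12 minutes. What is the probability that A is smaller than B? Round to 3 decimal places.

λ_1 = 0.117, λ_2 = 1/9.12 = 0.109649.
For independent exponentials, P(A < B) = λ_1/(λ_1+λ_2) = 0.117/0.226649 ≈ 0.516.

0.516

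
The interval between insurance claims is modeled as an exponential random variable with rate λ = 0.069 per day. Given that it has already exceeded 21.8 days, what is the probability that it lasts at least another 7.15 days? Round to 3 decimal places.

P(X > s+t | X > s) = e^(−λ(s+t))/e^(−λs) = e^(−λt), independent of s = 21.8.
P(X > 7.15) = e^(−0.49335) ≈ 0.611.

0.611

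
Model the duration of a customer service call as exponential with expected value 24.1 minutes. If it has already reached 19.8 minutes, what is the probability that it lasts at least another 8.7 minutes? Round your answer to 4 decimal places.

0.6970

The rate is λ = 1/24.1 = 0.0414938 per minute.
By the memoryless property, P(X > 19.8+8.7 | X > 19.8) = P(X > 8.7).
P(X > 8.7) = e^(−0.361) ≈ 0.6970.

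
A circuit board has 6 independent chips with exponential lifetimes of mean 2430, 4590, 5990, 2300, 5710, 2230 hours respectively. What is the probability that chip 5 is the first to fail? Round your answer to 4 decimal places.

Rates: λ_i = 1/mean_i → 0.000411523, 0.000217865, 0.000166945, 0.000434783, 0.000175131, 0.00044843; Σλ = 0.00185468.
P(chip 5 first) = λ_5/Σλ = 0.000175131/0.00185468 ≈ 0.0944.

0.0944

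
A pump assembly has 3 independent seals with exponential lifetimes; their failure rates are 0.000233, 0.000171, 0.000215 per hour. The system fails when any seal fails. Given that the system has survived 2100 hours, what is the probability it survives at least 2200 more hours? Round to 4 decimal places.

Time to first failure ~ Exp(Σλ) with Σλ = 0.000619.
By memorylessness, P(T > 2100+2200 | T > 2100) = P(T > 2200) = e^(−0.000619·2200) ≈ 0.2562.

0.2562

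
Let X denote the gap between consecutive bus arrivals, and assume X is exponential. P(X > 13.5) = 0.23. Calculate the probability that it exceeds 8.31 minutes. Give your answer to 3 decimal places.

e^(−λ·13.5) = 0.23 ⇒ λ = −ln(0.23)/13.5 = 0.108865.
P(X > 8.31) = e^(−0.108865·8.31) = e^(−0.90467) ≈ 0.405.

0.405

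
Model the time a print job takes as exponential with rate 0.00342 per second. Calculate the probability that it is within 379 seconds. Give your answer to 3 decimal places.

P(X ≤ 379) = 1 − e^(−λ·379) = 1 − e^(−1.2962) ≈ 0.726.

0.726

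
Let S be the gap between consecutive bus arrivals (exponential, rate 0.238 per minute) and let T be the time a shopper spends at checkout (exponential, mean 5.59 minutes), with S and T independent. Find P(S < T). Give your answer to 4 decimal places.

0.5709

λ_1 = 0.238, λ_2 = 1/5.59 = 0.178891.
For independent exponentials, P(S < T) = λ_1/(λ_1+λ_2) = 0.238/0.416891 ≈ 0.5709.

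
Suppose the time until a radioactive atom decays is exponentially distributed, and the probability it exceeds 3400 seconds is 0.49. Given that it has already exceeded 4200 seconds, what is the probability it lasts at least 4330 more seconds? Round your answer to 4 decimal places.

0.4031

From e^(−λ·3400) = 0.49, λ = −ln(0.49)/3400 = 0.000209809.
Memoryless: P(X > 4200+4330 | X > 4200) = P(X > 4330) = e^(−0.000209809·4330) ≈ 0.4031.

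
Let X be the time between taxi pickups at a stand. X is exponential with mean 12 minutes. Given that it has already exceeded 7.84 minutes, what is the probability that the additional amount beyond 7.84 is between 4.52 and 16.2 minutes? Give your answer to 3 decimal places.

The rate is λ = 1/12 = 0.0833333 per minute.
Memoryless: the residual past 7.84 is again Exp(λ).
P(4.52 < residual < 16.2) = e^(−λ·4.52) − e^(−λ·16.2) = 0.68614 − 0.25924 ≈ 0.427.

0.427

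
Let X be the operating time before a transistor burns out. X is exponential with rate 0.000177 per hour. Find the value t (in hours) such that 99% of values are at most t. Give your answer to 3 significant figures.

Set 1 − e^(−λt) = 0.99, so t = −ln(0.01)/λ = 4.6052/0.000177 ≈ 26017.9 hours.

26000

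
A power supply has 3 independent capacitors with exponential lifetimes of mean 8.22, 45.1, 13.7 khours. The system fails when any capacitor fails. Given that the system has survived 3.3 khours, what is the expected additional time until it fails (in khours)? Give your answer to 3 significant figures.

First-failure rate Σλ = 1/8.22 + 1/45.1 + 1/13.7 = 0.21682.
By memorylessness the expected residual is 1/Σλ = 4.61212 khours, regardless of the 3.3 already elapsed.

4.61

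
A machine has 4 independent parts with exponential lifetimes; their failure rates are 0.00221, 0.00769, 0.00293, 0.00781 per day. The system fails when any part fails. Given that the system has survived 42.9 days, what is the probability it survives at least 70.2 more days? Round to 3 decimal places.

0.235

Time to first failure ~ Exp(Σλ) with Σλ = 0.02064.
By memorylessness, P(T > 42.9+70.2 | T > 42.9) = P(T > 70.2) = e^(−0.02064·70.2) ≈ 0.235.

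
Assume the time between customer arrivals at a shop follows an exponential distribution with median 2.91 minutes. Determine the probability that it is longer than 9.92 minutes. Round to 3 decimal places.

For an exponential, median = ln(2)/λ, so λ = ln 2 / 2.91 = 0.238195 per minute.
P(X > 9.92) = e^(−λ·9.92) = e^(−2.3629) ≈ 0.094.

0.094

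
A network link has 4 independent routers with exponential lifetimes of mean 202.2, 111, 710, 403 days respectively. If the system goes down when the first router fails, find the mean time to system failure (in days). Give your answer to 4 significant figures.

The first failure time is exponential with rate Σλ_i = 1/202.2 + 1/111 + 1/710 + 1/403 = 0.0178444 per day.
E[min] = 1/Σλ = 1/0.0178444 = 56.0398 days.

56.04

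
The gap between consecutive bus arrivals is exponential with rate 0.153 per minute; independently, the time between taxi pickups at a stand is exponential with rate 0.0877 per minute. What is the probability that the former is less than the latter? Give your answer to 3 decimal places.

λ_1 = 0.153, λ_2 = 0.0877.
For independent exponentials, P(the former < the latter) = λ_1/(λ_1+λ_2) = 0.153/0.2407 ≈ 0.636.

0.636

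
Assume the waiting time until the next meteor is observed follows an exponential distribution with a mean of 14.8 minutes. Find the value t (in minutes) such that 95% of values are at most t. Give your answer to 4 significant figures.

44.34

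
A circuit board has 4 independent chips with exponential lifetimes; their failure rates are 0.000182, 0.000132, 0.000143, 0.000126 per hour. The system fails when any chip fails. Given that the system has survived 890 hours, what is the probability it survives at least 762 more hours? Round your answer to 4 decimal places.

Time to first failure ~ Exp(Σλ) with Σλ = 0.000583.
By memorylessness, P(T > 890+762 | T > 890) = P(T > 762) = e^(−0.000583·762) ≈ 0.6413.

0.6413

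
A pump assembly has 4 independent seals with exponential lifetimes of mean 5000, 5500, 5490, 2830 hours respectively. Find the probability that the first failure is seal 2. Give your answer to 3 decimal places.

Rates: λ_i = 1/mean_i → 0.0002, 0.000181818, 0.000182149, 0.000353357; Σλ = 0.000917324.
P(seal 2 first) = λ_2/Σλ = 0.000181818/0.000917324 ≈ 0.198.

0.198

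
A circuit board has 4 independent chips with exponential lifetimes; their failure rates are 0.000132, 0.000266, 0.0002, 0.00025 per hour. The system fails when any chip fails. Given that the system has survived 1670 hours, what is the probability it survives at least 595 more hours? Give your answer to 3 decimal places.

0.604

Time to first failure ~ Exp(Σλ) with Σλ = 0.000848.
By memorylessness, P(T > 1670+595 | T > 1670) = P(T > 595) = e^(−0.000848·595) ≈ 0.604.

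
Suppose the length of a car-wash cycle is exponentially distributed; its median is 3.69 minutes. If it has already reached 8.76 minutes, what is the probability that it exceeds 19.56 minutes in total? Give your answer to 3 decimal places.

0.132

For an exponential, median = ln(2)/λ, so λ = ln 2 / 3.69 = 0.187845 per minute.
The exponential is memoryless, so the remaining time is again Exp(λ): the condition X > 8.76 is irrelevant.
P(X > 10.8) = e^(−2.0287) ≈ 0.132.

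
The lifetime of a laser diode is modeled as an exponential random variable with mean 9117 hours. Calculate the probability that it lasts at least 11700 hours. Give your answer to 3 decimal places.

0.277

The rate is λ = 1/9117 = 0.000109685 per hour.
P(X > 11700) = e^(−λ·11700) = e^(−1.2833) ≈ 0.277.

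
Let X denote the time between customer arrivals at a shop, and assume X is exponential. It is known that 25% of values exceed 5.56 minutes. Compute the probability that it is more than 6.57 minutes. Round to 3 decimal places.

0.194

e^(−λ·5.56) = 0.25 ⇒ λ = −ln(0.25)/5.56 = 0.249334.
P(X > 6.57) = e^(−0.249334·6.57) = e^(−1.6381) ≈ 0.194.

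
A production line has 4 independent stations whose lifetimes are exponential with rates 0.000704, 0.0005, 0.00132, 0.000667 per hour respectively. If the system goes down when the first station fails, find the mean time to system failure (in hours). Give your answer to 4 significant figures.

The time to first failure is exponential with rate Σλ = 0.000704 + 0.0005 + 0.00132 + 0.000667 = 0.003191.
E[min] = 1/Σλ = 1/0.003191 = 313.381 hours.

313.4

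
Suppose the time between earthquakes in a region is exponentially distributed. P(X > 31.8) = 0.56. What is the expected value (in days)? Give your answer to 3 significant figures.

e^(−λ·31.8) = 0.56 ⇒ λ = −ln(0.56)/31.8 = 0.0182333.
Mean = 1/λ = 54.8447 days.

54.8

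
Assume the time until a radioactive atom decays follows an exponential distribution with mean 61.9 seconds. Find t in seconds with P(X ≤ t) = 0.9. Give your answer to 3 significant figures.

The rate is λ = 1/61.9 = 0.0161551 per second.
Set 1 − e^(−λt) = 0.9, so t = −ln(0.1)/λ = 2.3026/0.0161551 ≈ 142.53 seconds.

143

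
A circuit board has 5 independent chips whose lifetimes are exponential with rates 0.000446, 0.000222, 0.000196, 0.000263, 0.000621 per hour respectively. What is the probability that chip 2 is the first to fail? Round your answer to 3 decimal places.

The time to first failure is exponential with rate Σλ = 0.000446 + 0.000222 + 0.000196 + 0.000263 + 0.000621 = 0.001748.
P(chip 2 first) = λ_2/Σλ = 0.000222/0.001748 ≈ 0.127.

0.127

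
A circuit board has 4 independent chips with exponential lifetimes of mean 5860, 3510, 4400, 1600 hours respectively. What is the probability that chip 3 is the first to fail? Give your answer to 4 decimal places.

Rates: λ_i = 1/mean_i → 0.000170648, 0.0002849, 0.000227273, 0.000625; Σλ = 0.00130782.
P(chip 3 first) = λ_3/Σλ = 0.000227273/0.00130782 ≈ 0.1738.

0.1738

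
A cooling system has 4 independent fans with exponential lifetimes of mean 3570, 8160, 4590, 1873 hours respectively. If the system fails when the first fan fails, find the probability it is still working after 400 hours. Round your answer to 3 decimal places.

The first failure time is exponential with rate Σλ_i = 1/3570 + 1/8160 + 1/4590 + 1/1873 = 0.00115443 per hour.
P(min > 400) = e^(−0.00115443·400) = e^(−0.46177) ≈ 0.630.

0.630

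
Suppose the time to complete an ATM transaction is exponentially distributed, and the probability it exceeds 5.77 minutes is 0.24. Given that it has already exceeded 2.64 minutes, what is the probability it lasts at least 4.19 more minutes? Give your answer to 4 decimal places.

0.3548

From e^(−λ·5.77) = 0.24, λ = −ln(0.24)/5.77 = 0.247334.
Memoryless: P(X > 2.64+4.19 | X > 2.64) = P(X > 4.19) = e^(−0.247334·4.19) ≈ 0.3548.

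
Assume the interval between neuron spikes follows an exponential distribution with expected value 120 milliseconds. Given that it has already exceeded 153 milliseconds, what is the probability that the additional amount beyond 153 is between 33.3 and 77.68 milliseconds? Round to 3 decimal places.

0.234

The rate is λ = 1/120 = 0.00833333 per millisecond.
Memoryless: the residual past 153 is again Exp(λ).
P(33.3 < residual < 77.68) = e^(−λ·33.3) − e^(−λ·77.68) = 0.75768 − 0.52344 ≈ 0.234.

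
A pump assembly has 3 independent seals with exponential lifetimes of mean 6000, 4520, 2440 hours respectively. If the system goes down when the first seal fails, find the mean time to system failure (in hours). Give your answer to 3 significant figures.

The first failure time is exponential with rate Σλ_i = 1/6000 + 1/4520 + 1/2440 = 0.000797742 per hour.
E[min] = 1/Σλ = 1/0.000797742 = 1253.54 hours.

1250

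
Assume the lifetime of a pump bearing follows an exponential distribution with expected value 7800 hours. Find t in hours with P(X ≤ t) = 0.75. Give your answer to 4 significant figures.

The rate is λ = 1/7800 = 0.000128205 per hour.
Set 1 − e^(−λt) = 0.75, so t = −ln(0.25)/λ = 1.3863/0.000128205 ≈ 10813.1 hours.

10810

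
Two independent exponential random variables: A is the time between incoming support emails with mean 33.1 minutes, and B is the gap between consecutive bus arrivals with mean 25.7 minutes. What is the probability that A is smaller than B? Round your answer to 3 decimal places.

0.437

λ_1 = 1/33.1 = 0.0302115, λ_2 = 1/25.7 = 0.0389105.
For independent exponentials, P(A < B) = λ_1/(λ_1+λ_2) = 0.0302115/0.069122 ≈ 0.437.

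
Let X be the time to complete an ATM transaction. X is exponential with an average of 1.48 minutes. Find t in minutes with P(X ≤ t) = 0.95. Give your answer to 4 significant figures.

4.434

The rate is λ = 1/1.48 = 0.675676 per minute.
Set 1 − e^(−λt) = 0.95, so t = −ln(0.05)/λ = 2.9957/0.675676 ≈ 4.43368 minutes.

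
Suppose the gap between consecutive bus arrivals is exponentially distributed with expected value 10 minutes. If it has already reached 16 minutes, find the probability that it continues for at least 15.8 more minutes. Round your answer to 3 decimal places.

0.206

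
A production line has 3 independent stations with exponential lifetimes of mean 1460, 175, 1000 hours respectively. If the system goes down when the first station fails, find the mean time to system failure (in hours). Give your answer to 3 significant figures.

The first failure time is exponential with rate Σλ_i = 1/1460 + 1/175 + 1/1000 = 0.00739922 per hour.
E[min] = 1/Σλ = 1/0.00739922 = 135.149 hours.

135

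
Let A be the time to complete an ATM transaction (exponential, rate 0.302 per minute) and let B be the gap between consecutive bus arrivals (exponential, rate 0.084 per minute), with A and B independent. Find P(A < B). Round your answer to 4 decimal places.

λ_1 = 0.302, λ_2 = 0.084.
For independent exponentials, P(A < B) = λ_1/(λ_1+λ_2) = 0.302/0.386 ≈ 0.7824.

0.7824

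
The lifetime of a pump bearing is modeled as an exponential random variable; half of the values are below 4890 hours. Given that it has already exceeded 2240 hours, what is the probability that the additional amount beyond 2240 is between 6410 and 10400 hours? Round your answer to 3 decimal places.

For an exponential, median = ln(2)/λ, so λ = ln 2 / 4890 = 0.000141748 per hour.
Memoryless: the residual past 2240 is again Exp(λ).
P(6410 < residual < 10400) = e^(−λ·6410) − e^(−λ·10400) = 0.40309 − 0.22897 ≈ 0.174.

0.174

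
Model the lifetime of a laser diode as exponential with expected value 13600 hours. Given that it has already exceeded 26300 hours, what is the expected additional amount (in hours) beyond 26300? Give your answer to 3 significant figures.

The rate is λ = 1/13600 = 0.0000735294 per hour.
By memorylessness, the remaining amount past any threshold is again Exp(λ) with mean 1/λ = 13600 hours.

13600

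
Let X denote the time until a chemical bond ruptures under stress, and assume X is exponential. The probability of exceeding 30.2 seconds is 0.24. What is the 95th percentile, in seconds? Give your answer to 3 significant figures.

e^(−λ·30.2) = 0.24 ⇒ λ = −ln(0.24)/30.2 = 0.0472555.
95th percentile: 1 − e^(−λt) = 0.95, t = −ln(0.05)/λ = 63.3944 seconds.

63.4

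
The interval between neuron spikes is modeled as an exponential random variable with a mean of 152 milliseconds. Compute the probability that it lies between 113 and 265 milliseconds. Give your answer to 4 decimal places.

The rate is λ = 1/152 = 0.00657895 per millisecond.
P(113 < X < 265) = e^(−λ·113) − e^(−λ·265) = 0.47548 − 0.17492 ≈ 0.3006.

0.3006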